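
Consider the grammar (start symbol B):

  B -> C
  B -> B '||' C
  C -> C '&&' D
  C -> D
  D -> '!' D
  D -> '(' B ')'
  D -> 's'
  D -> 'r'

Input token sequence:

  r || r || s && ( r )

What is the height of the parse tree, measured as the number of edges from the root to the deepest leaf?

[B [B [B [C [D r]]] || [C [D r]]] || [C [C [D s]] && [D ( [B [C [D r]]] )]]]

6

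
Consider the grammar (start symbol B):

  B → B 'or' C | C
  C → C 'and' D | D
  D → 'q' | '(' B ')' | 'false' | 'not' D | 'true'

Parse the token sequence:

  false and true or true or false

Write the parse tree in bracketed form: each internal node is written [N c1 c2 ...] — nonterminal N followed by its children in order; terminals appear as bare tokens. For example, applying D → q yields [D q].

[B [B [B [C [C [D false]] and [D true]]] or [C [D true]]] or [C [D false]]]

B
B or C
B or C or C
C or C or C
C and D or C or C
D and D or C or C
false and D or C or C
false and true or C or C
false and true or D or C
false and true or true or C
false and true or true or D
false and true or true or false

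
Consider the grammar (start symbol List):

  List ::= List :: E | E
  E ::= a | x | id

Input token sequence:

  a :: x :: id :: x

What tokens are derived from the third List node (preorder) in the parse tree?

a :: x

[List [List [List [List [E a]] :: [E x]] :: [E id]] :: [E x]]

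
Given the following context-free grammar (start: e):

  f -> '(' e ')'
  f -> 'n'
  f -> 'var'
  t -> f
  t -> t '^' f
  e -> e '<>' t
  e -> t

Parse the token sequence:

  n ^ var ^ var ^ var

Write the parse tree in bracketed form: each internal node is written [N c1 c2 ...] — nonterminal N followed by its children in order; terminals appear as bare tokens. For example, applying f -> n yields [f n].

[e [t [t [t [t [f n]] ^ [f var]] ^ [f var]] ^ [f var]]]

e
t
t ^ f
t ^ f ^ f
t ^ f ^ f ^ f
f ^ f ^ f ^ f
n ^ f ^ f ^ f
n ^ var ^ f ^ f
n ^ var ^ var ^ f
n ^ var ^ var ^ var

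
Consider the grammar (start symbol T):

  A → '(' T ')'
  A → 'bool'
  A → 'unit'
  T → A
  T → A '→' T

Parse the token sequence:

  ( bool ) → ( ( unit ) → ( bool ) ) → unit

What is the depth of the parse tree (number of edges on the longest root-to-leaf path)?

8

[T [A ( [T [A bool]] )] → [T [A ( [T [A ( [T [A unit]] )] → [T [A ( [T [A bool]] )]]] )] → [T [A unit]]]]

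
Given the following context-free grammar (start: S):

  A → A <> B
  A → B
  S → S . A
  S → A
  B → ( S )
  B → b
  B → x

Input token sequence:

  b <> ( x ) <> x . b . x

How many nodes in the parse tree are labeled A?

6

[S [S [S [A [A [A [B b]] <> [B ( [S [A [B x]]] )]] <> [B x]]] . [A [B b]]] . [A [B x]]]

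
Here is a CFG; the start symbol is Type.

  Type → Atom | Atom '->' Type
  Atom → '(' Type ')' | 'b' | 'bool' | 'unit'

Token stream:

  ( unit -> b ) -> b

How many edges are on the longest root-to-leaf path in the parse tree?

[Type [Atom ( [Type [Atom unit] -> [Type [Atom b]]] )] -> [Type [Atom b]]]

5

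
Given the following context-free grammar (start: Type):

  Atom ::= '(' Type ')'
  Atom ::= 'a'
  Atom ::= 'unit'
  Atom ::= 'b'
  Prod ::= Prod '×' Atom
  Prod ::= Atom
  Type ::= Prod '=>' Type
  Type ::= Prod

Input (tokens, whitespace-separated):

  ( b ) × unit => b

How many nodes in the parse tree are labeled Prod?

4

[Type [Prod [Prod [Atom ( [Type [Prod [Atom b]]] )]] × [Atom unit]] => [Type [Prod [Atom b]]]]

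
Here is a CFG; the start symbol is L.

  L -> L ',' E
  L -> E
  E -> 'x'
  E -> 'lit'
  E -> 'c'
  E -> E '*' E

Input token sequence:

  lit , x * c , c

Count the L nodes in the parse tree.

3

[L [L [L [E lit]] , [E [E x] * [E c]]] , [E c]]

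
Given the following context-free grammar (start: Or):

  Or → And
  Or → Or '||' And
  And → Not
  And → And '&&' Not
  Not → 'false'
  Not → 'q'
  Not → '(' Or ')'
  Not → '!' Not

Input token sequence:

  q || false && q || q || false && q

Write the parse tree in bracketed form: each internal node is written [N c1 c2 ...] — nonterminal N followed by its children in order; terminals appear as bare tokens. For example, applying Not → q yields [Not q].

[Or [Or [Or [Or [And [Not q]]] || [And [And [Not false]] && [Not q]]] || [And [Not q]]] || [And [And [Not false]] && [Not q]]]

Or
Or || And
Or || And || And
Or || And || And || And
And || And || And || And
Not || And || And || And
q || And || And || And
q || And && Not || And || And
q || Not && Not || And || And
q || false && Not || And || And
q || false && q || And || And
q || false && q || Not || And
q || false && q || q || And
q || false && q || q || And && Not
q || false && q || q || Not && Not
q || false && q || q || false && Not
q || false && q || q || false && q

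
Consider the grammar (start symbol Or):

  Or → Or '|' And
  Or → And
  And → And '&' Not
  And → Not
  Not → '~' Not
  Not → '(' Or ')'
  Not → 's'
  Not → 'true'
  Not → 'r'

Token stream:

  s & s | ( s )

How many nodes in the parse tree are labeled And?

[Or [Or [And [And [Not s]] & [Not s]]] | [And [Not ( [Or [And [Not s]]] )]]]

4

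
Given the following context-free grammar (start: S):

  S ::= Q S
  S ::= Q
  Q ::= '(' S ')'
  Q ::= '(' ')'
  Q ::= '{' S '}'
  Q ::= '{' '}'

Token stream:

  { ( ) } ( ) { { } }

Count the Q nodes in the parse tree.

[S [Q { [S [Q ( )]] }] [S [Q ( )] [S [Q { [S [Q { }]] }]]]]

5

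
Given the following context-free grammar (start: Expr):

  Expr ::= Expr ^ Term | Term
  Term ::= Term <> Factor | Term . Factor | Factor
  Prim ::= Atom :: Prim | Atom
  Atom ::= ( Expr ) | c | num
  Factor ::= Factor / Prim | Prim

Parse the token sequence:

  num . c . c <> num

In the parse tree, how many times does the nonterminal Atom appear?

4

[Expr [Term [Term [Term [Term [Factor [Prim [Atom num]]]] . [Factor [Prim [Atom c]]]] . [Factor [Prim [Atom c]]]] <> [Factor [Prim [Atom num]]]]]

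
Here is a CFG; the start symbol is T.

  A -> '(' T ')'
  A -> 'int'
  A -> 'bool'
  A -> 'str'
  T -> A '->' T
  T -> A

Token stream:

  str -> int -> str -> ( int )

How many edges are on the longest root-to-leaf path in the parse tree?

7

[T [A str] -> [T [A int] -> [T [A str] -> [T [A ( [T [A int]] )]]]]]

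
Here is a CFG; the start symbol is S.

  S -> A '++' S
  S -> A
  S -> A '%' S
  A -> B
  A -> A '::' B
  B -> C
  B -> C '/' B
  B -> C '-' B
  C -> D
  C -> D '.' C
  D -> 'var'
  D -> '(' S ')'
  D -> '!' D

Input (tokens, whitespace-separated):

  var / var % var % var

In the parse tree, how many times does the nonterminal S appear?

3

[S [A [B [C [D var]] / [B [C [D var]]]]] % [S [A [B [C [D var]]]] % [S [A [B [C [D var]]]]]]]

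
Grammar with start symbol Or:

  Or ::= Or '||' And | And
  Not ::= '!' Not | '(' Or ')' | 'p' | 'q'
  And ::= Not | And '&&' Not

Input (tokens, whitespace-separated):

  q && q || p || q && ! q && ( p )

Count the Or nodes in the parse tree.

[Or [Or [Or [And [And [Not q]] && [Not q]]] || [And [Not p]]] || [And [And [And [Not q]] && [Not ! [Not q]]] && [Not ( [Or [And [Not p]]] )]]]

4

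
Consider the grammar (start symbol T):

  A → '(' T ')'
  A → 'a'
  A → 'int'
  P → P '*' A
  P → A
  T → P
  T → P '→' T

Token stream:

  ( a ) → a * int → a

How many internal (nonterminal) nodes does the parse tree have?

[T [P [A ( [T [P [A a]]] )]] → [T [P [P [A a]] * [A int]] → [T [P [A a]]]]]

14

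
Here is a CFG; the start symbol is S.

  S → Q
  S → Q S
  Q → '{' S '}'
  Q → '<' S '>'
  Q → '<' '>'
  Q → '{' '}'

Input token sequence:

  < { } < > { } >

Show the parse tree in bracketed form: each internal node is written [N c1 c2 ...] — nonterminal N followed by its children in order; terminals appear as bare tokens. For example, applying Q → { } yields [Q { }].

S
Q
< S >
< Q S >
< { } S >
< { } Q S >
< { } < > S >
< { } < > Q >
< { } < > { } >

[S [Q < [S [Q { }] [S [Q < >] [S [Q { }]]]] >]]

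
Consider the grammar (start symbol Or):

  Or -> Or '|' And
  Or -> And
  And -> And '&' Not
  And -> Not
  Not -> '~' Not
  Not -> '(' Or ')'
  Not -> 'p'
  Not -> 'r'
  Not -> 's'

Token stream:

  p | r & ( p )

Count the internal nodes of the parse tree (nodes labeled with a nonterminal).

11

[Or [Or [And [Not p]]] | [And [And [Not r]] & [Not ( [Or [And [Not p]]] )]]]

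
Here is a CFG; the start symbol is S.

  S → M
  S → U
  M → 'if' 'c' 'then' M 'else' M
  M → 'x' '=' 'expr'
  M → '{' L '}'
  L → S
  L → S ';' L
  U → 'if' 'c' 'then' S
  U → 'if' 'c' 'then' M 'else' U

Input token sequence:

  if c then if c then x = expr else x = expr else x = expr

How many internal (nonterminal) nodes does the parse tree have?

[S [M if c then [M if c then [M x = expr] else [M x = expr]] else [M x = expr]]]

6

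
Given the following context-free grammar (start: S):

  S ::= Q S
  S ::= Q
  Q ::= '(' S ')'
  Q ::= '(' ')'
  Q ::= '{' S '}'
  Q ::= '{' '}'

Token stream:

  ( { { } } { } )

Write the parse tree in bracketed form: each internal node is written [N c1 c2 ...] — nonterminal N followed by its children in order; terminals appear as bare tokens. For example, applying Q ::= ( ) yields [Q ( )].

[S [Q ( [S [Q { [S [Q { }]] }] [S [Q { }]]] )]]

S
Q
( S )
( Q S )
( { S } S )
( { Q } S )
( { { } } S )
( { { } } Q )
( { { } } { } )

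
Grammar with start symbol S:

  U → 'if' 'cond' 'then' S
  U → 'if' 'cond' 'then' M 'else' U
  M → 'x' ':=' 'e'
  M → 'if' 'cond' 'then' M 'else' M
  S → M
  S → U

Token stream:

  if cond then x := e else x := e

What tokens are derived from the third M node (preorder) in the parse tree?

[S [M if cond then [M x := e] else [M x := e]]]

x := e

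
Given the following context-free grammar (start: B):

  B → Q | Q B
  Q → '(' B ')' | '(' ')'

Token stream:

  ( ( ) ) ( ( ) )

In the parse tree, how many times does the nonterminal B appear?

4

[B [Q ( [B [Q ( )]] )] [B [Q ( [B [Q ( )]] )]]]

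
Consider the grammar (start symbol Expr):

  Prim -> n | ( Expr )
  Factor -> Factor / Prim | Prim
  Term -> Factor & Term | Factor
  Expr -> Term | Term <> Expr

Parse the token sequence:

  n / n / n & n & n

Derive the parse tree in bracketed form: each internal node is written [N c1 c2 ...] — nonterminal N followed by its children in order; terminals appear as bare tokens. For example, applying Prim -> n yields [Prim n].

Expr
Term
Factor & Term
Factor / Prim & Term
Factor / Prim / Prim & Term
Prim / Prim / Prim & Term
n / Prim / Prim & Term
n / n / Prim & Term
n / n / n & Term
n / n / n & Factor & Term
n / n / n & Prim & Term
n / n / n & n & Term
n / n / n & n & Factor
n / n / n & n & Prim
n / n / n & n & n

[Expr [Term [Factor [Factor [Factor [Prim n]] / [Prim n]] / [Prim n]] & [Term [Factor [Prim n]] & [Term [Factor [Prim n]]]]]]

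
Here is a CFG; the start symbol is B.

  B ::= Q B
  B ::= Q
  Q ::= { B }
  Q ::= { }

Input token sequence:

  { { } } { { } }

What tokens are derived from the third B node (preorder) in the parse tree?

{ { } }

[B [Q { [B [Q { }]] }] [B [Q { [B [Q { }]] }]]]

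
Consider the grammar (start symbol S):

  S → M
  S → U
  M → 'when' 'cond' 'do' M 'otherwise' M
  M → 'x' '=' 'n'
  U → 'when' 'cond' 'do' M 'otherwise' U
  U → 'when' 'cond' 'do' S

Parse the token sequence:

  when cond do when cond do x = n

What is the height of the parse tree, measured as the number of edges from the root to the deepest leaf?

6

[S [U when cond do [S [U when cond do [S [M x = n]]]]]]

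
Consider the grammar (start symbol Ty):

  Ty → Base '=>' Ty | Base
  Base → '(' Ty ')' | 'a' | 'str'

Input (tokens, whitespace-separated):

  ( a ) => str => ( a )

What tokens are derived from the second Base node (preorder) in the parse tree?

a

[Ty [Base ( [Ty [Base a]] )] => [Ty [Base str] => [Ty [Base ( [Ty [Base a]] )]]]]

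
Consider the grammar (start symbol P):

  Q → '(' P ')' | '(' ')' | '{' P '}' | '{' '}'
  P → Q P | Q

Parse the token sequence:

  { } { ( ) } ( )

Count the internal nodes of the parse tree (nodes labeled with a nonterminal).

8

[P [Q { }] [P [Q { [P [Q ( )]] }] [P [Q ( )]]]]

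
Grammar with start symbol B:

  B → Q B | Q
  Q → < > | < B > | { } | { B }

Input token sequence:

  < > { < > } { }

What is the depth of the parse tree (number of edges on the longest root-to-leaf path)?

[B [Q < >] [B [Q { [B [Q < >]] }] [B [Q { }]]]]

5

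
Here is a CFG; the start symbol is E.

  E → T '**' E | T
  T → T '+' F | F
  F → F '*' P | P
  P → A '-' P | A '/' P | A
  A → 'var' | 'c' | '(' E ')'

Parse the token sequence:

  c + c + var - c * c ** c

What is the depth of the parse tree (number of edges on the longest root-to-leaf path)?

[E [T [T [T [F [P [A c]]]] + [F [P [A c]]]] + [F [F [P [A var] - [P [A c]]]] * [P [A c]]]] ** [E [T [F [P [A c]]]]]]

7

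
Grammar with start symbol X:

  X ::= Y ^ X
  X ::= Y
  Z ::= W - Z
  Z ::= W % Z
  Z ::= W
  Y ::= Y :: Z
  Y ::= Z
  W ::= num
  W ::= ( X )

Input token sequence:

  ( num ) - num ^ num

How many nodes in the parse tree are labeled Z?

4

[X [Y [Z [W ( [X [Y [Z [W num]]]] )] - [Z [W num]]]] ^ [X [Y [Z [W num]]]]]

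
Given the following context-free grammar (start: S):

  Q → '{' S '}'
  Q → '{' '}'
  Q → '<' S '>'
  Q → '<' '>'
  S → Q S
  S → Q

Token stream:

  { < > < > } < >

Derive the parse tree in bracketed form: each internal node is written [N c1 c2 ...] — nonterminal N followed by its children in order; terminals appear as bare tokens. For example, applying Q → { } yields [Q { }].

[S [Q { [S [Q < >] [S [Q < >]]] }] [S [Q < >]]]

S
Q S
{ S } S
{ Q S } S
{ < > S } S
{ < > Q } S
{ < > < > } S
{ < > < > } Q
{ < > < > } < >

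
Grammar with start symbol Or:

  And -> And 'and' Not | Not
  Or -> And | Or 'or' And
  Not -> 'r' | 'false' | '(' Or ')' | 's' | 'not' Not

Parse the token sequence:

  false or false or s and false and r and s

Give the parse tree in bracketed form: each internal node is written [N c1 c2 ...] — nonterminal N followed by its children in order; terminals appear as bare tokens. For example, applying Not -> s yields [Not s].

[Or [Or [Or [And [Not false]]] or [And [Not false]]] or [And [And [And [And [Not s]] and [Not false]] and [Not r]] and [Not s]]]

Or
Or or And
Or or And or And
And or And or And
Not or And or And
false or And or And
false or Not or And
false or false or And
false or false or And and Not
false or false or And and Not and Not
false or false or And and Not and Not and Not
false or false or Not and Not and Not and Not
false or false or s and Not and Not and Not
false or false or s and false and Not and Not
false or false or s and false and r and Not
false or false or s and false and r and s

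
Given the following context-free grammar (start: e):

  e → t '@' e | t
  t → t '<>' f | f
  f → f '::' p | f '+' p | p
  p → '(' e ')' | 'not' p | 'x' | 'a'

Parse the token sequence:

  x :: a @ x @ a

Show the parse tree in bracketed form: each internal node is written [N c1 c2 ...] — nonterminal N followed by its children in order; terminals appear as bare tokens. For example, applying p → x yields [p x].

e
t @ e
f @ e
f :: p @ e
p :: p @ e
x :: p @ e
x :: a @ e
x :: a @ t @ e
x :: a @ f @ e
x :: a @ p @ e
x :: a @ x @ e
x :: a @ x @ t
x :: a @ x @ f
x :: a @ x @ p
x :: a @ x @ a

[e [t [f [f [p x]] :: [p a]]] @ [e [t [f [p x]]] @ [e [t [f [p a]]]]]]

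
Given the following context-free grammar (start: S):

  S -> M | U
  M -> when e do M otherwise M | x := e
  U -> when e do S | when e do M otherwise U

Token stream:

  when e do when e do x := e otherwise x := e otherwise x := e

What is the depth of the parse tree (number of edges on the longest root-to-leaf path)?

[S [M when e do [M when e do [M x := e] otherwise [M x := e]] otherwise [M x := e]]]

4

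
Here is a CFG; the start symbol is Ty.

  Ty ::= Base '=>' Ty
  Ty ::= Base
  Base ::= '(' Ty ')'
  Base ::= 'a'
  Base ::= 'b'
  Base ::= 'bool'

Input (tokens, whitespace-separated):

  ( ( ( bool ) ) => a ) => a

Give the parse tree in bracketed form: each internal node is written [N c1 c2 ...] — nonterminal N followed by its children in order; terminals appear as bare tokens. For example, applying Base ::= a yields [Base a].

[Ty [Base ( [Ty [Base ( [Ty [Base ( [Ty [Base bool]] )]] )] => [Ty [Base a]]] )] => [Ty [Base a]]]

Ty
Base => Ty
( Ty ) => Ty
( Base => Ty ) => Ty
( ( Ty ) => Ty ) => Ty
( ( Base ) => Ty ) => Ty
( ( ( Ty ) ) => Ty ) => Ty
( ( ( Base ) ) => Ty ) => Ty
( ( ( bool ) ) => Ty ) => Ty
( ( ( bool ) ) => Base ) => Ty
( ( ( bool ) ) => a ) => Ty
( ( ( bool ) ) => a ) => Base
( ( ( bool ) ) => a ) => a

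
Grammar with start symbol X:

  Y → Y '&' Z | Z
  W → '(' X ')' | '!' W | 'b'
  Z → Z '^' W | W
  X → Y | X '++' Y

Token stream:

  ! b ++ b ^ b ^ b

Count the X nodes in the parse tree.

[X [X [Y [Z [W ! [W b]]]]] ++ [Y [Z [Z [Z [W b]] ^ [W b]] ^ [W b]]]]

2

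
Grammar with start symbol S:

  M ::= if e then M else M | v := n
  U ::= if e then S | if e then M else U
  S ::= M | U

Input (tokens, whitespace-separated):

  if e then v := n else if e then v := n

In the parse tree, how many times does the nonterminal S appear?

2

[S [U if e then [M v := n] else [U if e then [S [M v := n]]]]]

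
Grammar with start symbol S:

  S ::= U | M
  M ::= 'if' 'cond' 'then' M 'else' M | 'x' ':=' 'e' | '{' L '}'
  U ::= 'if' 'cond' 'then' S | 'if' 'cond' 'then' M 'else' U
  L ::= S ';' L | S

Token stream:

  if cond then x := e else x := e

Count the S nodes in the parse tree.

[S [M if cond then [M x := e] else [M x := e]]]

1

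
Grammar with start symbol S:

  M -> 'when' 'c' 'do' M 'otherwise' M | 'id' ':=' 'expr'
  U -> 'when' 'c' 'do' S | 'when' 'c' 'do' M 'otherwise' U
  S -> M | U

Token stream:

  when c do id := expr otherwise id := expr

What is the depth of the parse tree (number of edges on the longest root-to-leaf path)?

3

[S [M when c do [M id := expr] otherwise [M id := expr]]]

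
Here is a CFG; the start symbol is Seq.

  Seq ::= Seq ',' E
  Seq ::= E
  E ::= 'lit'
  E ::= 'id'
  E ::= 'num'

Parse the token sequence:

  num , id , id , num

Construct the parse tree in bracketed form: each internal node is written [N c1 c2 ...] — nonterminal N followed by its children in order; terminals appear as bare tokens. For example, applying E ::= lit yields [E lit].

Seq
Seq , E
Seq , E , E
Seq , E , E , E
E , E , E , E
num , E , E , E
num , id , E , E
num , id , id , E
num , id , id , num

[Seq [Seq [Seq [Seq [E num]] , [E id]] , [E id]] , [E num]]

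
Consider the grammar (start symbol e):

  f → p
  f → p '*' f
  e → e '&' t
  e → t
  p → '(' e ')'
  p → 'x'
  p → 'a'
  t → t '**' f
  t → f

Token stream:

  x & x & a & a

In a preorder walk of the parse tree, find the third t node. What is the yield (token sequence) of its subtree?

a

[e [e [e [e [t [f [p x]]]] & [t [f [p x]]]] & [t [f [p a]]]] & [t [f [p a]]]]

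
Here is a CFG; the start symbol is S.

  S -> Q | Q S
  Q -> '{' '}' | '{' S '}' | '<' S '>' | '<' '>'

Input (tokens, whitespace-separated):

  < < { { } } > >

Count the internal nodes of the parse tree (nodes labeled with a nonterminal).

[S [Q < [S [Q < [S [Q { [S [Q { }]] }]] >]] >]]

8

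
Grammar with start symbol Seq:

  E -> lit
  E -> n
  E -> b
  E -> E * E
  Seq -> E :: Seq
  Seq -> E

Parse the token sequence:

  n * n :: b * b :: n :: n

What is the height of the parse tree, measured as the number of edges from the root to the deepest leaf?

5

[Seq [E [E n] * [E n]] :: [Seq [E [E b] * [E b]] :: [Seq [E n] :: [Seq [E n]]]]]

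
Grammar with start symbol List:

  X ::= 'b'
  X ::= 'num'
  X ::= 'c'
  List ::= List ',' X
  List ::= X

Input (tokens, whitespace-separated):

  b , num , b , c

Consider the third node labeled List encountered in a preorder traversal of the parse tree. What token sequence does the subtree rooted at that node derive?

[List [List [List [List [X b]] , [X num]] , [X b]] , [X c]]

b , num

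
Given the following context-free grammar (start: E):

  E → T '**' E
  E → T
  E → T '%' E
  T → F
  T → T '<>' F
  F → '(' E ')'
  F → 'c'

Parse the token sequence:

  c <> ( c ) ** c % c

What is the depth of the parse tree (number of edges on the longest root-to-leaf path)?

[E [T [T [F c]] <> [F ( [E [T [F c]]] )]] ** [E [T [F c]] % [E [T [F c]]]]]

6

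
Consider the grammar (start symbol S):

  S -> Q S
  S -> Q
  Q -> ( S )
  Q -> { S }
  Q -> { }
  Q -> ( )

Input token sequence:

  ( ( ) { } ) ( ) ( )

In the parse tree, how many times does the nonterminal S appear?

5

[S [Q ( [S [Q ( )] [S [Q { }]]] )] [S [Q ( )] [S [Q ( )]]]]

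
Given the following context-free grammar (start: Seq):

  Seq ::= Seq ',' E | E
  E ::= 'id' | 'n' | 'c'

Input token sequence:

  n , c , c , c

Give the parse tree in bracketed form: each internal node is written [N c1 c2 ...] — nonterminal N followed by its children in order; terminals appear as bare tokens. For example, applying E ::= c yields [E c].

[Seq [Seq [Seq [Seq [E n]] , [E c]] , [E c]] , [E c]]

Seq
Seq , E
Seq , E , E
Seq , E , E , E
E , E , E , E
n , E , E , E
n , c , E , E
n , c , c , E
n , c , c , c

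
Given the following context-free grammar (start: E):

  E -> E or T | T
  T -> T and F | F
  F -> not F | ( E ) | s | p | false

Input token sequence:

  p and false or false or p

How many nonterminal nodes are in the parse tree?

[E [E [E [T [T [F p]] and [F false]]] or [T [F false]]] or [T [F p]]]

11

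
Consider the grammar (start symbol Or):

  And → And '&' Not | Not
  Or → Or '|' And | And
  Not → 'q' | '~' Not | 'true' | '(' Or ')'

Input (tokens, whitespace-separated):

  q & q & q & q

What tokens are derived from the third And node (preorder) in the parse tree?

q & q

[Or [And [And [And [And [Not q]] & [Not q]] & [Not q]] & [Not q]]]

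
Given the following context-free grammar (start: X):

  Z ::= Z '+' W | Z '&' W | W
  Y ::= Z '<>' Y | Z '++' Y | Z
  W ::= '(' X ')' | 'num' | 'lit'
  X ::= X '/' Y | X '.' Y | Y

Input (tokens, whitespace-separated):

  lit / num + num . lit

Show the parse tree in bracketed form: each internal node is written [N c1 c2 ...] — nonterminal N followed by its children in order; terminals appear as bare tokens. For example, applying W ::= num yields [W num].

[X [X [X [Y [Z [W lit]]]] / [Y [Z [Z [W num]] + [W num]]]] . [Y [Z [W lit]]]]

X
X . Y
X / Y . Y
Y / Y . Y
Z / Y . Y
W / Y . Y
lit / Y . Y
lit / Z . Y
lit / Z + W . Y
lit / W + W . Y
lit / num + W . Y
lit / num + num . Y
lit / num + num . Z
lit / num + num . W
lit / num + num . lit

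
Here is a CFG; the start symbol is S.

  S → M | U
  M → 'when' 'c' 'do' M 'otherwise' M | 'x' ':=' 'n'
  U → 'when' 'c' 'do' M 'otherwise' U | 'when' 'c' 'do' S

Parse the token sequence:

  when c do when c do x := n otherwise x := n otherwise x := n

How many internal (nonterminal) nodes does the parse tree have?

[S [M when c do [M when c do [M x := n] otherwise [M x := n]] otherwise [M x := n]]]

6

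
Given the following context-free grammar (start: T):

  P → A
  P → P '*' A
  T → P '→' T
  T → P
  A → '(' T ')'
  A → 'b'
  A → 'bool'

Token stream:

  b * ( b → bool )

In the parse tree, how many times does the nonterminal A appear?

4

[T [P [P [A b]] * [A ( [T [P [A b]] → [T [P [A bool]]]] )]]]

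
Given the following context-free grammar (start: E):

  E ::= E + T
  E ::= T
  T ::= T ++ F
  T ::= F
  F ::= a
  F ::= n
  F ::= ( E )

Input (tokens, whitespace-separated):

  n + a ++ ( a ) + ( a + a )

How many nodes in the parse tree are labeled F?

7

[E [E [E [T [F n]]] + [T [T [F a]] ++ [F ( [E [T [F a]]] )]]] + [T [F ( [E [E [T [F a]]] + [T [F a]]] )]]]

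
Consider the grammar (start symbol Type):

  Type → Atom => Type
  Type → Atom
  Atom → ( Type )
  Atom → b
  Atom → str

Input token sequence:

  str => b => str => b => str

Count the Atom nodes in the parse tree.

[Type [Atom str] => [Type [Atom b] => [Type [Atom str] => [Type [Atom b] => [Type [Atom str]]]]]]

5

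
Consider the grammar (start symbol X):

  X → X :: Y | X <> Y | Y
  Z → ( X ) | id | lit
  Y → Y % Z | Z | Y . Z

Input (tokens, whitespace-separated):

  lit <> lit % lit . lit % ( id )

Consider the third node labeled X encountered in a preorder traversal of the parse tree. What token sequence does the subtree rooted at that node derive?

[X [X [Y [Z lit]]] <> [Y [Y [Y [Y [Z lit]] % [Z lit]] . [Z lit]] % [Z ( [X [Y [Z id]]] )]]]

id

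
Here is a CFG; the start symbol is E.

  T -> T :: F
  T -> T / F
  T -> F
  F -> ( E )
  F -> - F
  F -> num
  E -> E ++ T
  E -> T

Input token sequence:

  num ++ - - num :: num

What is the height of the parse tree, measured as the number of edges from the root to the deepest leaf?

6

[E [E [T [F num]]] ++ [T [T [F - [F - [F num]]]] :: [F num]]]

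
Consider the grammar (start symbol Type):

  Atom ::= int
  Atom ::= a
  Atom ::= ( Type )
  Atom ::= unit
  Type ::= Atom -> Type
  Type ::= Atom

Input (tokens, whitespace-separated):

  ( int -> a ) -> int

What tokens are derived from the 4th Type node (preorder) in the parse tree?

[Type [Atom ( [Type [Atom int] -> [Type [Atom a]]] )] -> [Type [Atom int]]]

int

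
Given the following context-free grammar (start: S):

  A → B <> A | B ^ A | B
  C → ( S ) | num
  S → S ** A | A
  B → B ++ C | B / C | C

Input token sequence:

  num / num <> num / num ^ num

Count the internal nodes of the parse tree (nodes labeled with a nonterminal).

14

[S [A [B [B [C num]] / [C num]] <> [A [B [B [C num]] / [C num]] ^ [A [B [C num]]]]]]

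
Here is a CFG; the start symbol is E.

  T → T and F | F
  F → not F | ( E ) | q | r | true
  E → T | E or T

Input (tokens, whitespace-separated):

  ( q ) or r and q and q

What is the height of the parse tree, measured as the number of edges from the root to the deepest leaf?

7

[E [E [T [F ( [E [T [F q]]] )]]] or [T [T [T [F r]] and [F q]] and [F q]]]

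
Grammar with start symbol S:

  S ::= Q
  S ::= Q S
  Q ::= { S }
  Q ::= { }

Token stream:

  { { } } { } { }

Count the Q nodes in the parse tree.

[S [Q { [S [Q { }]] }] [S [Q { }] [S [Q { }]]]]

4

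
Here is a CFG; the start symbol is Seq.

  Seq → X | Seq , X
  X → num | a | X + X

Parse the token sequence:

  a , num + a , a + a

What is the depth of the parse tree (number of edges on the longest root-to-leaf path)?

4

[Seq [Seq [Seq [X a]] , [X [X num] + [X a]]] , [X [X a] + [X a]]]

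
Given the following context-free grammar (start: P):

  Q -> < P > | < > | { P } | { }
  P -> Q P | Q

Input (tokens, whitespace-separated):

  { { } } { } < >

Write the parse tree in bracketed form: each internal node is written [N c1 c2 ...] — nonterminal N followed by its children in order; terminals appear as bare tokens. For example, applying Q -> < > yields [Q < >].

P
Q P
{ P } P
{ Q } P
{ { } } P
{ { } } Q P
{ { } } { } P
{ { } } { } Q
{ { } } { } < >

[P [Q { [P [Q { }]] }] [P [Q { }] [P [Q < >]]]]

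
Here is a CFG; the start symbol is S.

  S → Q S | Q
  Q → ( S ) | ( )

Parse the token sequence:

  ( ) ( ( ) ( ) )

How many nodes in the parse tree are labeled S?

[S [Q ( )] [S [Q ( [S [Q ( )] [S [Q ( )]]] )]]]

4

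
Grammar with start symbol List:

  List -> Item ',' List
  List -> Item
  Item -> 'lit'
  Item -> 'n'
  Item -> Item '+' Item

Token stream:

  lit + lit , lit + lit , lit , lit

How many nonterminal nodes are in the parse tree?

12

[List [Item [Item lit] + [Item lit]] , [List [Item [Item lit] + [Item lit]] , [List [Item lit] , [List [Item lit]]]]]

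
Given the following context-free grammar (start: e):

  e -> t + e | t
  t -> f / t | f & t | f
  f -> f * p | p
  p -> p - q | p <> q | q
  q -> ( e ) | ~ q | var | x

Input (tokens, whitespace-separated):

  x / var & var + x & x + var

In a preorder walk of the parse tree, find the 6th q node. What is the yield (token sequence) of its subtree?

[e [t [f [p [q x]]] / [t [f [p [q var]]] & [t [f [p [q var]]]]]] + [e [t [f [p [q x]]] & [t [f [p [q x]]]]] + [e [t [f [p [q var]]]]]]]

var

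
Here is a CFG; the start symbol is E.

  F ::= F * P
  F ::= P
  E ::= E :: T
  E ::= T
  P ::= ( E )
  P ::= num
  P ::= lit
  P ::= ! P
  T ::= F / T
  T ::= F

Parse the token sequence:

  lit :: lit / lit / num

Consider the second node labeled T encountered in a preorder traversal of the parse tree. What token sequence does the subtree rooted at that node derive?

lit / lit / num

[E [E [T [F [P lit]]]] :: [T [F [P lit]] / [T [F [P lit]] / [T [F [P num]]]]]]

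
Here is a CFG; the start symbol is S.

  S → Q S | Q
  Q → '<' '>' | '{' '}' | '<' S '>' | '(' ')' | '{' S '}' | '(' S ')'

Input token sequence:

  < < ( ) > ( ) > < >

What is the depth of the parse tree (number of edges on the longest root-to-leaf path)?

6

[S [Q < [S [Q < [S [Q ( )]] >] [S [Q ( )]]] >] [S [Q < >]]]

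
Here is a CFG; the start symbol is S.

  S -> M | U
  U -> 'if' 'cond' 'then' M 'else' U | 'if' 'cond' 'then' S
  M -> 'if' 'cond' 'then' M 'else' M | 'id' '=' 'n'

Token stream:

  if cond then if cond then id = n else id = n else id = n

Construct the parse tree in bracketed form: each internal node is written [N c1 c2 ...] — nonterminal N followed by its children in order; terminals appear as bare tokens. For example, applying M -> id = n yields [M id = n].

S
M
if cond then M else M
if cond then if cond then M else M else M
if cond then if cond then id = n else M else M
if cond then if cond then id = n else id = n else M
if cond then if cond then id = n else id = n else id = n

[S [M if cond then [M if cond then [M id = n] else [M id = n]] else [M id = n]]]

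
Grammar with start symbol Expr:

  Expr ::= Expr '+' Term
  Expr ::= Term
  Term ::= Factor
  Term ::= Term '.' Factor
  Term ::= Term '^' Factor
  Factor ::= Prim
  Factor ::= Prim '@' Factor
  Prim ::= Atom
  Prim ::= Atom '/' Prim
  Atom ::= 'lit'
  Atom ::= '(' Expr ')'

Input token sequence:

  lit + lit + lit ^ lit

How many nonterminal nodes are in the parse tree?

[Expr [Expr [Expr [Term [Factor [Prim [Atom lit]]]]] + [Term [Factor [Prim [Atom lit]]]]] + [Term [Term [Factor [Prim [Atom lit]]]] ^ [Factor [Prim [Atom lit]]]]]

19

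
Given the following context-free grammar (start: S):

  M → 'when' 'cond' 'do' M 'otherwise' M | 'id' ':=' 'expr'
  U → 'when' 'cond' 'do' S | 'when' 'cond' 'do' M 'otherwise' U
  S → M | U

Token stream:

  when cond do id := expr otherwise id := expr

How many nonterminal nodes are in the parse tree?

[S [M when cond do [M id := expr] otherwise [M id := expr]]]

4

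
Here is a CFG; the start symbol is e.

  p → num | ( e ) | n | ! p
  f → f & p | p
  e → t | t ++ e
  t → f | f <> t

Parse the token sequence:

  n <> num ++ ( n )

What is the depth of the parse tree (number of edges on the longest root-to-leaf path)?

9

[e [t [f [p n]] <> [t [f [p num]]]] ++ [e [t [f [p ( [e [t [f [p n]]]] )]]]]]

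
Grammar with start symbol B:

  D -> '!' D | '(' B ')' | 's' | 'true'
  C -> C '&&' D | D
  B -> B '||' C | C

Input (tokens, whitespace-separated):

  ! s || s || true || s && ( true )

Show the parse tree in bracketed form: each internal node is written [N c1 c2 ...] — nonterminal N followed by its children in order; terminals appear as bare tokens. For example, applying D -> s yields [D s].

B
B || C
B || C || C
B || C || C || C
C || C || C || C
D || C || C || C
! D || C || C || C
! s || C || C || C
! s || D || C || C
! s || s || C || C
! s || s || D || C
! s || s || true || C
! s || s || true || C && D
! s || s || true || D && D
! s || s || true || s && D
! s || s || true || s && ( B )
! s || s || true || s && ( C )
! s || s || true || s && ( D )
! s || s || true || s && ( true )

[B [B [B [B [C [D ! [D s]]]] || [C [D s]]] || [C [D true]]] || [C [C [D s]] && [D ( [B [C [D true]]] )]]]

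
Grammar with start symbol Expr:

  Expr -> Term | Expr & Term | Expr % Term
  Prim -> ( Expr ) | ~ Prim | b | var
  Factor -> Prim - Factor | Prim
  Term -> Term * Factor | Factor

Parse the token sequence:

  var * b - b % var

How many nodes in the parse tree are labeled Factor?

[Expr [Expr [Term [Term [Factor [Prim var]]] * [Factor [Prim b] - [Factor [Prim b]]]]] % [Term [Factor [Prim var]]]]

4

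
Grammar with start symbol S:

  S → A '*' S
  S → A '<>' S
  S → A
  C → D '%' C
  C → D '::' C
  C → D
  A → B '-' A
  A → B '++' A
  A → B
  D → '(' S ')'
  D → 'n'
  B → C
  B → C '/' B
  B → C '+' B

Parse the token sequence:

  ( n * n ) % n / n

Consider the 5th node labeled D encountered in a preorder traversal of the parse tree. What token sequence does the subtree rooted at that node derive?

n

[S [A [B [C [D ( [S [A [B [C [D n]]]] * [S [A [B [C [D n]]]]]] )] % [C [D n]]] / [B [C [D n]]]]]]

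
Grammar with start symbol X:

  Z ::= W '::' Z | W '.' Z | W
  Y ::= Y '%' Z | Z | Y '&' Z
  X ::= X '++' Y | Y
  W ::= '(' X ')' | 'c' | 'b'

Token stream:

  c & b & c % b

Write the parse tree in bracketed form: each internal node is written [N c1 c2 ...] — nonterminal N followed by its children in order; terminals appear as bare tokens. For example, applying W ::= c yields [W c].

[X [Y [Y [Y [Y [Z [W c]]] & [Z [W b]]] & [Z [W c]]] % [Z [W b]]]]

X
Y
Y % Z
Y & Z % Z
Y & Z & Z % Z
Z & Z & Z % Z
W & Z & Z % Z
c & Z & Z % Z
c & W & Z % Z
c & b & Z % Z
c & b & W % Z
c & b & c % Z
c & b & c % W
c & b & c % b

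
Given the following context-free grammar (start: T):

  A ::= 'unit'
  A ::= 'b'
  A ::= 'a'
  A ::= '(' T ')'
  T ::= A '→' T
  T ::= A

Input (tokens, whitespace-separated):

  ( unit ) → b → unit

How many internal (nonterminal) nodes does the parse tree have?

[T [A ( [T [A unit]] )] → [T [A b] → [T [A unit]]]]

8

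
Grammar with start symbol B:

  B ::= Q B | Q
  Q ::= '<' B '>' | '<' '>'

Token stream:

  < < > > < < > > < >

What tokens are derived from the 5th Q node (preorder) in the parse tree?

< >

[B [Q < [B [Q < >]] >] [B [Q < [B [Q < >]] >] [B [Q < >]]]]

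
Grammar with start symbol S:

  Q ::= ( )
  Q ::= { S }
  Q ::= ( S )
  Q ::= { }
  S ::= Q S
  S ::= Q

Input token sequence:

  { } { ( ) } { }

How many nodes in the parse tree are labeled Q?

4

[S [Q { }] [S [Q { [S [Q ( )]] }] [S [Q { }]]]]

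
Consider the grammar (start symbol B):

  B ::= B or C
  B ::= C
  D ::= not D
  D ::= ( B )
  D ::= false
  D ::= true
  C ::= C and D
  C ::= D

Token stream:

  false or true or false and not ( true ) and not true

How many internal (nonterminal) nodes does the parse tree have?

18

[B [B [B [C [D false]]] or [C [D true]]] or [C [C [C [D false]] and [D not [D ( [B [C [D true]]] )]]] and [D not [D true]]]]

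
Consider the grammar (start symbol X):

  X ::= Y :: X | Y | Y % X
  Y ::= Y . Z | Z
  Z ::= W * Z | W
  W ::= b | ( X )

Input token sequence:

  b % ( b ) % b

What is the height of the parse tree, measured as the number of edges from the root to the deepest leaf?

9

[X [Y [Z [W b]]] % [X [Y [Z [W ( [X [Y [Z [W b]]]] )]]] % [X [Y [Z [W b]]]]]]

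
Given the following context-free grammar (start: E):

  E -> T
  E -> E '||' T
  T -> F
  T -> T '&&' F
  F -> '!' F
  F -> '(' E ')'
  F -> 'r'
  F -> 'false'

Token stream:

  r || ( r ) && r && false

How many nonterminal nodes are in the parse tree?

13

[E [E [T [F r]]] || [T [T [T [F ( [E [T [F r]]] )]] && [F r]] && [F false]]]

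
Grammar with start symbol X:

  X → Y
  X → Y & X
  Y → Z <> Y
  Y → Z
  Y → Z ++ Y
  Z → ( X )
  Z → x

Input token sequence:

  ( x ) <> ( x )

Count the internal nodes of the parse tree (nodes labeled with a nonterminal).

11

[X [Y [Z ( [X [Y [Z x]]] )] <> [Y [Z ( [X [Y [Z x]]] )]]]]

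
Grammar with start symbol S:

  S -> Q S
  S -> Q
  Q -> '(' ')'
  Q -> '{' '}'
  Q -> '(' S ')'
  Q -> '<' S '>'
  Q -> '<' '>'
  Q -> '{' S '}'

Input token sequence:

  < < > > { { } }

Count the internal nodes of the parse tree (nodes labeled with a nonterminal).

[S [Q < [S [Q < >]] >] [S [Q { [S [Q { }]] }]]]

8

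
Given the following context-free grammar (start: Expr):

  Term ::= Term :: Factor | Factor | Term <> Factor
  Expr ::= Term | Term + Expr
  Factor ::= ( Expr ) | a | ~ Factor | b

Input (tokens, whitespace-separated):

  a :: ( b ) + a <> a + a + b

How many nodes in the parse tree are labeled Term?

[Expr [Term [Term [Factor a]] :: [Factor ( [Expr [Term [Factor b]]] )]] + [Expr [Term [Term [Factor a]] <> [Factor a]] + [Expr [Term [Factor a]] + [Expr [Term [Factor b]]]]]]

7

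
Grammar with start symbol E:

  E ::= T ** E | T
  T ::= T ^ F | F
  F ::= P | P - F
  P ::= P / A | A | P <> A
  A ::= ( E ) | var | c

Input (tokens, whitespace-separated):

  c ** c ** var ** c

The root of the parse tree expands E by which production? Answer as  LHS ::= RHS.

[E [T [F [P [A c]]]] ** [E [T [F [P [A c]]]] ** [E [T [F [P [A var]]]] ** [E [T [F [P [A c]]]]]]]]

E ::= T ** E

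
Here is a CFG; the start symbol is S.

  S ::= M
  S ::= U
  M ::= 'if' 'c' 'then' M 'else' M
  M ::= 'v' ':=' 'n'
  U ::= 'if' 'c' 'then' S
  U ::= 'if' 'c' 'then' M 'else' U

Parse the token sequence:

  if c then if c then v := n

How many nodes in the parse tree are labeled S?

[S [U if c then [S [U if c then [S [M v := n]]]]]]

3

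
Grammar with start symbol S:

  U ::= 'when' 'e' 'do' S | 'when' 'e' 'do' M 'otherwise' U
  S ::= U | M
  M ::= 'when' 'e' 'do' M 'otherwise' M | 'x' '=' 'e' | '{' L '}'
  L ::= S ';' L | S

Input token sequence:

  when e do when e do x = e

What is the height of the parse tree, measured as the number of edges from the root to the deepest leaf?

[S [U when e do [S [U when e do [S [M x = e]]]]]]

6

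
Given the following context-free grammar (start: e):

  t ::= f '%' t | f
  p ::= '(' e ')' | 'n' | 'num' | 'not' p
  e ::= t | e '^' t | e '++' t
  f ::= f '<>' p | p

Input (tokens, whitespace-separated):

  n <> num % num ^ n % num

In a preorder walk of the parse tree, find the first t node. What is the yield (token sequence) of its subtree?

[e [e [t [f [f [p n]] <> [p num]] % [t [f [p num]]]]] ^ [t [f [p n]] % [t [f [p num]]]]]

n <> num % num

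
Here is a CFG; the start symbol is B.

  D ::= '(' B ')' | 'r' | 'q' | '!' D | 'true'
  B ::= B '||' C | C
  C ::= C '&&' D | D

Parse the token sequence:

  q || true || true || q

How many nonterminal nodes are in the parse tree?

12

[B [B [B [B [C [D q]]] || [C [D true]]] || [C [D true]]] || [C [D q]]]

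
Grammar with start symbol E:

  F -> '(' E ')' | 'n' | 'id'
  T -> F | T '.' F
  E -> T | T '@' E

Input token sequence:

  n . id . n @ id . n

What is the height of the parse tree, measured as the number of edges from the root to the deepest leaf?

[E [T [T [T [F n]] . [F id]] . [F n]] @ [E [T [T [F id]] . [F n]]]]

5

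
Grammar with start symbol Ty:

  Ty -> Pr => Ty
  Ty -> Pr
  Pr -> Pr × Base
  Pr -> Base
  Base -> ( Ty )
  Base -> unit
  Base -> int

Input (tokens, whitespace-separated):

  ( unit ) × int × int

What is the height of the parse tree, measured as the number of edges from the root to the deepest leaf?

8

[Ty [Pr [Pr [Pr [Base ( [Ty [Pr [Base unit]]] )]] × [Base int]] × [Base int]]]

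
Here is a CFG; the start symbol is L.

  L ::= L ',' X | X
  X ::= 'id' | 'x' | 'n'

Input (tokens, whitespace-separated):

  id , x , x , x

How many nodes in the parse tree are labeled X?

4

[L [L [L [L [X id]] , [X x]] , [X x]] , [X x]]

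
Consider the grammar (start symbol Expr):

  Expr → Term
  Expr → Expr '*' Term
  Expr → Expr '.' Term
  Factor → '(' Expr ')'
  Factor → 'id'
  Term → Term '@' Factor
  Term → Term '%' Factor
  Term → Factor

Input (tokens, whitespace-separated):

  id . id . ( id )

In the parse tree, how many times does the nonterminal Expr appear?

[Expr [Expr [Expr [Term [Factor id]]] . [Term [Factor id]]] . [Term [Factor ( [Expr [Term [Factor id]]] )]]]

4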